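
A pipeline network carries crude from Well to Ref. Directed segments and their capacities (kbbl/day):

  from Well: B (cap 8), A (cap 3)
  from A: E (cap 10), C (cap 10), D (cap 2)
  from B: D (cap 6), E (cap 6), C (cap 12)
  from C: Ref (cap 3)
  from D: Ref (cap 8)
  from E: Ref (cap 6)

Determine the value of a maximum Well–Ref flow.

11

Augment Well→A→C→Ref: bottleneck 3, flow now 3.
Augment Well→B→D→Ref: bottleneck 6, flow now 9.
Augment Well→B→E→Ref: bottleneck 2, flow now 11.
No augmenting path remains; maximum flow = 11.
In the residual graph, reachable from Well: {Well}.
Min-cut edges: Well→A (3), Well→B (8); capacity 3 + 8 = 11.
This cut is saturated, so no flow can exceed 11.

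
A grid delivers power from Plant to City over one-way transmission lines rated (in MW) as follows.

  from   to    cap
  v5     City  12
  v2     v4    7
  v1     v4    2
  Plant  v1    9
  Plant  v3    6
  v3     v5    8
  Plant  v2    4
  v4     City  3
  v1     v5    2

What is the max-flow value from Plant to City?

Augment Plant→v1→v4→City: bottleneck 2, flow now 2.
Augment Plant→v1→v5→City: bottleneck 2, flow now 4.
Augment Plant→v2→v4→City: bottleneck 1, flow now 5.
Augment Plant→v3→v5→City: bottleneck 6, flow now 11.
No augmenting path remains; maximum flow = 11.
In the residual graph, reachable from Plant: {Plant, v1, v2, v4}.
Min-cut edges: Plant→v3 (6), v1→v5 (2), v4→City (3); capacity 6 + 2 + 3 = 11.
This cut is saturated, so no flow can exceed 11.

11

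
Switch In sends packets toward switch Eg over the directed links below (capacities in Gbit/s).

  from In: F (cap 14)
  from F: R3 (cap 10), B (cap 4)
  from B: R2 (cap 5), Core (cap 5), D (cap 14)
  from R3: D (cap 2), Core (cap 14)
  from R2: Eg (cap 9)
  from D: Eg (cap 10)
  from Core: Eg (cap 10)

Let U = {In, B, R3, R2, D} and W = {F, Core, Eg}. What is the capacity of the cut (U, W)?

52

Edges leaving {In, B, R3, R2, D}: In→F (14), B→Core (5), R3→Core (14), R2→Eg (9), D→Eg (10).
Cut capacity = 14 + 5 + 14 + 9 + 10 = 52.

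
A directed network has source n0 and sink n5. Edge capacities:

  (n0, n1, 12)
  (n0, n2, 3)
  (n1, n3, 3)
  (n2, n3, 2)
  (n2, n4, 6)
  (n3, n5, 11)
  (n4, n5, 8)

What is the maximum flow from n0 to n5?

Augment n0→n1→n3→n5: bottleneck 3, flow now 3.
Augment n0→n2→n3→n5: bottleneck 2, flow now 5.
Augment n0→n2→n4→n5: bottleneck 1, flow now 6.
No augmenting path remains; maximum flow = 6.
In the residual graph, reachable from n0: {n0, n1}.
Min-cut edges: n0→n2 (3), n1→n3 (3); capacity 3 + 3 = 6.
This cut is saturated, so no flow can exceed 6.

6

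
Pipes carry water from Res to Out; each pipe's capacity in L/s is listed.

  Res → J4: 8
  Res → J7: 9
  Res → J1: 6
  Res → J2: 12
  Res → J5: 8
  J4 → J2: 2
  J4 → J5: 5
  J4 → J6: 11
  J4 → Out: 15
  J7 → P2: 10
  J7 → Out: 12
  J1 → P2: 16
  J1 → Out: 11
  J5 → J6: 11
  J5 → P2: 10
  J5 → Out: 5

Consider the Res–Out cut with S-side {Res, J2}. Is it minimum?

No — its capacity is 31, but the minimum cut has capacity 28.

Given cut capacity: 8 + 9 + 6 + 8 = 31.
Augment Res→J4→Out: bottleneck 8, flow now 8.
Augment Res→J7→Out: bottleneck 9, flow now 17.
Augment Res→J1→Out: bottleneck 6, flow now 23.
Augment Res→J5→Out: bottleneck 5, flow now 28.
No augmenting path remains; maximum flow = 28.
In the residual graph, reachable from Res: {Res, J2, J5, J6, P2}.
Min-cut edges: Res→J4 (8), Res→J7 (9), Res→J1 (6), J5→Out (5); capacity 8 + 9 + 6 + 5 = 28.
Cut capacity 31 exceeds the max flow 28, so it is not minimum.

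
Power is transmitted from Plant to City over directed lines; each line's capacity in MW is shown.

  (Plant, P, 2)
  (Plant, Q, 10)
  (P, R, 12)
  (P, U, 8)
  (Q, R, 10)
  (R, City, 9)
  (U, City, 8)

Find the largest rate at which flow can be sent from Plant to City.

Augment Plant→P→R→City: bottleneck 2, flow now 2.
Augment Plant→Q→R→City: bottleneck 7, flow now 9.
Augment Plant→Q→R→P→U→City: bottleneck 2, flow now 11. (uses reverse residual edge)
No augmenting path remains; maximum flow = 11.
In the residual graph, reachable from Plant: {Plant, Q, R}.
Min-cut edges: Plant→P (2), R→City (9); capacity 2 + 9 = 11.
This cut is saturated, so no flow can exceed 11.

11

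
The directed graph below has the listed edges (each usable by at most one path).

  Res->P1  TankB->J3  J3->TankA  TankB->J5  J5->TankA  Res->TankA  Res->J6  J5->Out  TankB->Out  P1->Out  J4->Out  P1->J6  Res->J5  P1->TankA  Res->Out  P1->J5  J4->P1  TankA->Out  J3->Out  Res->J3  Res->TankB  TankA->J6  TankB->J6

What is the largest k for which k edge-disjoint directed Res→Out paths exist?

Assign every edge capacity 1; by Menger, the answer equals the max flow.
Path Res→Out (+1); total 1.
Path Res→TankB→Out (+1); total 2.
Path Res→P1→Out (+1); total 3.
Path Res→J5→Out (+1); total 4.
Path Res→J3→Out (+1); total 5.
Path Res→TankA→Out (+1); total 6.
No residual Res→Out path; max flow = 6.
Certifying cut of size 6: {Res→J3, Res→J5, Res→Out, Res→P1, Res→TankA, Res→TankB}.

6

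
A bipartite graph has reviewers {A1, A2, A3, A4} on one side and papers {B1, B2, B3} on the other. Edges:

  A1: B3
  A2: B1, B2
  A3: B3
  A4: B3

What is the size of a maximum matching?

2

Unit-capacity flow: source→left, listed edges, right→sink; max matching = max flow.
Augmenting path A1→B3 (+1); matched 1.
Augmenting path A2→B1 (+1); matched 2.
No augmenting path remains; maximum matching = 2.
König certificate: {A2, B3} is a vertex cover of size 2 (every listed pair touches it), so no matching can be larger.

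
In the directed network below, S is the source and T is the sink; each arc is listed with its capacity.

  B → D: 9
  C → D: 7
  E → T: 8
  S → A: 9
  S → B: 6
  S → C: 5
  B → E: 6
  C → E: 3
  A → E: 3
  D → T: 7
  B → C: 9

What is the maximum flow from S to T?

14

Augment S→A→E→T: bottleneck 3, flow now 3.
Augment S→B→D→T: bottleneck 6, flow now 9.
Augment S→C→D→T: bottleneck 1, flow now 10.
Augment S→C→E→T: bottleneck 3, flow now 13.
Augment S→C→D→B→E→T: bottleneck 1, flow now 14. (uses reverse residual edge)
No augmenting path remains; maximum flow = 14.
In the residual graph, reachable from S: {S, A}.
Min-cut edges: S→B (6), S→C (5), A→E (3); capacity 6 + 5 + 3 = 14.
This cut is saturated, so no flow can exceed 14.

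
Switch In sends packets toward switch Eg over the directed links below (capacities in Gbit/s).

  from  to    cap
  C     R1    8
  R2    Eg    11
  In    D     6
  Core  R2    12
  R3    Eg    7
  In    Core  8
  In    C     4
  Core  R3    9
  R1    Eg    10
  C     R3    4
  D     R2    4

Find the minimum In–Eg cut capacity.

Augment In→C→R3→Eg: bottleneck 4, flow now 4.
Augment In→D→R2→Eg: bottleneck 4, flow now 8.
Augment In→Core→R3→Eg: bottleneck 3, flow now 11.
Augment In→Core→R2→Eg: bottleneck 5, flow now 16.
No augmenting path remains; maximum flow = 16.
By max-flow min-cut, the minimum cut capacity equals the max flow.
In the residual graph, reachable from In: {In, D}.
Min-cut edges: In→C (4), In→Core (8), D→R2 (4); capacity 4 + 8 + 4 = 16.

16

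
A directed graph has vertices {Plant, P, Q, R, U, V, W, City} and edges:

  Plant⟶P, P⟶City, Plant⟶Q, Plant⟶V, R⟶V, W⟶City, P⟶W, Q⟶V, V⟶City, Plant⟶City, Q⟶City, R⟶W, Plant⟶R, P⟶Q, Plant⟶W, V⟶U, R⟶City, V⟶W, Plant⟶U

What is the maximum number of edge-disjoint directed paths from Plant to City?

Assign every edge capacity 1; by Menger, the answer equals the max flow.
Path Plant→City (+1); total 1.
Path Plant→P→City (+1); total 2.
Path Plant→Q→City (+1); total 3.
Path Plant→R→City (+1); total 4.
Path Plant→V→City (+1); total 5.
Path Plant→W→City (+1); total 6.
No residual Plant→City path; max flow = 6.
Certifying cut of size 6: {Plant→City, Plant→P, Plant→Q, Plant→R, Plant→V, Plant→W}.

6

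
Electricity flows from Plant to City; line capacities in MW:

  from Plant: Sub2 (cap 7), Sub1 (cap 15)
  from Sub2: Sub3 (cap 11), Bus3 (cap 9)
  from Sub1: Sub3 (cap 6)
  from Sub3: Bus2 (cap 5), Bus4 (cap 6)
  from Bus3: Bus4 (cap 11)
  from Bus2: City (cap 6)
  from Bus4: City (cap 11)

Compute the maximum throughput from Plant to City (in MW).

13

Augment Plant→Sub2→Sub3→Bus2→City: bottleneck 5, flow now 5.
Augment Plant→Sub2→Sub3→Bus4→City: bottleneck 2, flow now 7.
Augment Plant→Sub1→Sub3→Bus4→City: bottleneck 4, flow now 11.
Augment Plant→Sub1→Sub3→Sub2→Bus3→Bus4→City: bottleneck 2, flow now 13. (uses reverse residual edge)
No augmenting path remains; maximum flow = 13.
In the residual graph, reachable from Plant: {Plant, Sub1}.
Min-cut edges: Plant→Sub2 (7), Sub1→Sub3 (6); capacity 7 + 6 = 13.
This cut is saturated, so no flow can exceed 13.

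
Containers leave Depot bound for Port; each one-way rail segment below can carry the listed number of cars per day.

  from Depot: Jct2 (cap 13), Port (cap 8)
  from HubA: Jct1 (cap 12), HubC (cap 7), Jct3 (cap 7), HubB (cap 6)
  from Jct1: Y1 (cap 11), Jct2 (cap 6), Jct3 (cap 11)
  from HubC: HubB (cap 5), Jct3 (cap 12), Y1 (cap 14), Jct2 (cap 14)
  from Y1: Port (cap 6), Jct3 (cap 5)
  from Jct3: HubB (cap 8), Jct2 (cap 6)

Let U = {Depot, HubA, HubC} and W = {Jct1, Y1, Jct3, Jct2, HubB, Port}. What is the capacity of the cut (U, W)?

91

Edges leaving {Depot, HubA, HubC}: Depot→Jct2 (13), Depot→Port (8), HubA→Jct1 (12), HubA→Jct3 (7), HubA→HubB (6), HubC→Y1 (14), HubC→Jct3 (12), HubC→Jct2 (14), HubC→HubB (5).
Cut capacity = 13 + 8 + 12 + 7 + 6 + 14 + 12 + 14 + 5 = 91.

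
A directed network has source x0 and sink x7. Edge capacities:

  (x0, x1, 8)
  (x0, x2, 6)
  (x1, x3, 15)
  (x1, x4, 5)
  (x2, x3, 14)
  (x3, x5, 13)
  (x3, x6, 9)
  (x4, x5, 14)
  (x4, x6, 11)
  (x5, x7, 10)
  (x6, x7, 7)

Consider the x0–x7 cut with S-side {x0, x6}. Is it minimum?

No — its capacity is 21, but the minimum cut has capacity 14.

Given cut capacity: 8 + 6 + 7 = 21.
Augment x0→x1→x3→x5→x7: bottleneck 8, flow now 8.
Augment x0→x2→x3→x5→x7: bottleneck 2, flow now 10.
Augment x0→x2→x3→x6→x7: bottleneck 4, flow now 14.
No augmenting path remains; maximum flow = 14.
In the residual graph, reachable from x0: {x0}.
Min-cut edges: x0→x1 (8), x0→x2 (6); capacity 8 + 6 = 14.
Cut capacity 21 exceeds the max flow 14, so it is not minimum.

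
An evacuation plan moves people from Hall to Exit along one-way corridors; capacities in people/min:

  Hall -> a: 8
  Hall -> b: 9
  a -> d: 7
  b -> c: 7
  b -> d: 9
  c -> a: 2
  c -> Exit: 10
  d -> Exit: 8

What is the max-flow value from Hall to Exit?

Augment Hall→a→d→Exit: bottleneck 7, flow now 7.
Augment Hall→b→c→Exit: bottleneck 7, flow now 14.
Augment Hall→b→d→Exit: bottleneck 1, flow now 15.
No augmenting path remains; maximum flow = 15.
In the residual graph, reachable from Hall: {Hall, a, b, d}.
Min-cut edges: b→c (7), d→Exit (8); capacity 7 + 8 = 15.
This cut is saturated, so no flow can exceed 15.

15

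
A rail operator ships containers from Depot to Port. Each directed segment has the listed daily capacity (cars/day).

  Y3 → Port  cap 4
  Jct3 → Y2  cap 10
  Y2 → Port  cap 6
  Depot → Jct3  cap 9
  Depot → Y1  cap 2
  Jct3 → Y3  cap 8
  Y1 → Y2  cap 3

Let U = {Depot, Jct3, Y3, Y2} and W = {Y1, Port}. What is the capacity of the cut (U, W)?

12

Edges leaving {Depot, Jct3, Y3, Y2}: Depot→Y1 (2), Y3→Port (4), Y2→Port (6).
Cut capacity = 2 + 4 + 6 = 12.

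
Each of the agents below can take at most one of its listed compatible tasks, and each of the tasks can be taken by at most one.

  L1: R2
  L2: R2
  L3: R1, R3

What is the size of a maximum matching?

2

Unit-capacity flow: source→left, listed edges, right→sink; max matching = max flow.
Augmenting path L1→R2 (+1); matched 1.
Augmenting path L3→R1 (+1); matched 2.
No augmenting path remains; maximum matching = 2.
König certificate: {L3, R2} is a vertex cover of size 2 (every listed pair touches it), so no matching can be larger.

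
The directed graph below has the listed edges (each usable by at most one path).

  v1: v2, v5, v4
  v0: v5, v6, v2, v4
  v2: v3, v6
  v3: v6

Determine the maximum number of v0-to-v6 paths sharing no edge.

2

Assign every edge capacity 1; by Menger, the answer equals the max flow.
Path v0→v6 (+1); total 1.
Path v0→v2→v6 (+1); total 2.
No residual v0→v6 path; max flow = 2.
Certifying cut of size 2: {v0→v2, v0→v6}.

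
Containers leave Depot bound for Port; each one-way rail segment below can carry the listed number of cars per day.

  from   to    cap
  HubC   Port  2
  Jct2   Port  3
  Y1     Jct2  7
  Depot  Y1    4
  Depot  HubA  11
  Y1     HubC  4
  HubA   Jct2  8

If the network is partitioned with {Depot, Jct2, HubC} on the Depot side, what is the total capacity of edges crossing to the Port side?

Edges leaving {Depot, Jct2, HubC}: Depot→HubA (11), Depot→Y1 (4), Jct2→Port (3), HubC→Port (2).
Cut capacity = 11 + 4 + 3 + 2 = 20.

20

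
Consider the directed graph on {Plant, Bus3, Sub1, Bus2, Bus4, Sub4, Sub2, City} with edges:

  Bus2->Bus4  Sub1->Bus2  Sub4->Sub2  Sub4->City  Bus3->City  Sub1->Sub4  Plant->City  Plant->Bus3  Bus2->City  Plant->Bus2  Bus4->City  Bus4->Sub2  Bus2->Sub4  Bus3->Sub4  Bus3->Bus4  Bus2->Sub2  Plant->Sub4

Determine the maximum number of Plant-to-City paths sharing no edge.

4

Assign every edge capacity 1; by Menger, the answer equals the max flow.
Path Plant→City (+1); total 1.
Path Plant→Bus3→City (+1); total 2.
Path Plant→Bus2→City (+1); total 3.
Path Plant→Sub4→City (+1); total 4.
No residual Plant→City path; max flow = 4.
Certifying cut of size 4: {Plant→Bus2, Plant→Bus3, Plant→City, Plant→Sub4}.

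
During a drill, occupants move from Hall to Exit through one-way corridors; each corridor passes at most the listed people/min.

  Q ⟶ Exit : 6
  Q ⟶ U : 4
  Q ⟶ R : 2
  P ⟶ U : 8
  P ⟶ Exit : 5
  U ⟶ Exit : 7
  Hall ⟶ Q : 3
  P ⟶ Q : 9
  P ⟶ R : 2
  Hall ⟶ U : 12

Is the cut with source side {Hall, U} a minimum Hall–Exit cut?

Yes — it is a minimum cut (capacity 10).

Given cut capacity: 3 + 7 = 10.
Augment Hall→Q→Exit: bottleneck 3, flow now 3.
Augment Hall→U→Exit: bottleneck 7, flow now 10.
No augmenting path remains; maximum flow = 10.
Cut capacity 10 equals the max flow, so it is a minimum cut.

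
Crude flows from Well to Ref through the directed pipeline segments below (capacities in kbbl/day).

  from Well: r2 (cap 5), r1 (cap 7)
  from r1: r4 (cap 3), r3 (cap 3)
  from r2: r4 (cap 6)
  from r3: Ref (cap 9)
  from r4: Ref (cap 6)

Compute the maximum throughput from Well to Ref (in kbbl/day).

9

Augment Well→r1→r3→Ref: bottleneck 3, flow now 3.
Augment Well→r1→r4→Ref: bottleneck 3, flow now 6.
Augment Well→r2→r4→Ref: bottleneck 3, flow now 9.
No augmenting path remains; maximum flow = 9.
In the residual graph, reachable from Well: {Well, r1, r2, r4}.
Min-cut edges: r1→r3 (3), r4→Ref (6); capacity 3 + 6 = 9.
This cut is saturated, so no flow can exceed 9.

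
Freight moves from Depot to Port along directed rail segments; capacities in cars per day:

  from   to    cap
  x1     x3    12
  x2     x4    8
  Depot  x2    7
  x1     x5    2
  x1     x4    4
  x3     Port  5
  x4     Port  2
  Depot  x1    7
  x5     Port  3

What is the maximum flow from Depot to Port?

Augment Depot→x1→x3→Port: bottleneck 5, flow now 5.
Augment Depot→x1→x4→Port: bottleneck 2, flow now 7.
Augment Depot→x2→x4→x1→x5→Port: bottleneck 2, flow now 9. (uses reverse residual edge)
No augmenting path remains; maximum flow = 9.
In the residual graph, reachable from Depot: {Depot, x2, x4}.
Min-cut edges: Depot→x1 (7), x4→Port (2); capacity 7 + 2 = 9.
This cut is saturated, so no flow can exceed 9.

9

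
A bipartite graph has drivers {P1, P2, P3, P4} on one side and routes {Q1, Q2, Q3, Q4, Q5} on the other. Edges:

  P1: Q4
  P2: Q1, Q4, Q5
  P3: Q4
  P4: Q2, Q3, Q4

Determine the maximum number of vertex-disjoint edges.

3

Unit-capacity flow: source→left, listed edges, right→sink; max matching = max flow.
Augmenting path P1→Q4 (+1); matched 1.
Augmenting path P2→Q1 (+1); matched 2.
Augmenting path P4→Q2 (+1); matched 3.
No augmenting path remains; maximum matching = 3.
König certificate: {P2, P4, Q4} is a vertex cover of size 3 (every listed pair touches it), so no matching can be larger.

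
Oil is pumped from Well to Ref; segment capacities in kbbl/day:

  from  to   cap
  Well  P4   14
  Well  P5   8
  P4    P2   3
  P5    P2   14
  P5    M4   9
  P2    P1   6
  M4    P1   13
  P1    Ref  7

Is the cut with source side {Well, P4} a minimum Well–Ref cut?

No — its capacity is 11, but the minimum cut has capacity 7.

Given cut capacity: 8 + 3 = 11.
Augment Well→P4→P2→P1→Ref: bottleneck 3, flow now 3.
Augment Well→P5→P2→P1→Ref: bottleneck 3, flow now 6.
Augment Well→P5→M4→P1→Ref: bottleneck 1, flow now 7.
No augmenting path remains; maximum flow = 7.
In the residual graph, reachable from Well: {Well, P4, P5, P2, M4, P1}.
Min-cut edges: P1→Ref (7); capacity 7 = 7.
Cut capacity 11 exceeds the max flow 7, so it is not minimum.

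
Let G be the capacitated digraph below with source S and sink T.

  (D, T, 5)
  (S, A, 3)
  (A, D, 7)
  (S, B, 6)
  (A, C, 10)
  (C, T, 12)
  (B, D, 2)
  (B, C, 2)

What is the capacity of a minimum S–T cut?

7

Augment S→A→C→T: bottleneck 3, flow now 3.
Augment S→B→C→T: bottleneck 2, flow now 5.
Augment S→B→D→T: bottleneck 2, flow now 7.
No augmenting path remains; maximum flow = 7.
By max-flow min-cut, the minimum cut capacity equals the max flow.
In the residual graph, reachable from S: {S, B}.
Min-cut edges: S→A (3), B→C (2), B→D (2); capacity 3 + 2 + 2 = 7.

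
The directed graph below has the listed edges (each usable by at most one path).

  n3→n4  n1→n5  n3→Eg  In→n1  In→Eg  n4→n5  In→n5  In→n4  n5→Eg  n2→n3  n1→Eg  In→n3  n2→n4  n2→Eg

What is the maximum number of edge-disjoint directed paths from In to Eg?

4

Assign every edge capacity 1; by Menger, the answer equals the max flow.
Path In→Eg (+1); total 1.
Path In→n1→Eg (+1); total 2.
Path In→n3→Eg (+1); total 3.
Path In→n5→Eg (+1); total 4.
No residual In→Eg path; max flow = 4.
Certifying cut of size 4: {In→Eg, In→n1, In→n3, n5→Eg}.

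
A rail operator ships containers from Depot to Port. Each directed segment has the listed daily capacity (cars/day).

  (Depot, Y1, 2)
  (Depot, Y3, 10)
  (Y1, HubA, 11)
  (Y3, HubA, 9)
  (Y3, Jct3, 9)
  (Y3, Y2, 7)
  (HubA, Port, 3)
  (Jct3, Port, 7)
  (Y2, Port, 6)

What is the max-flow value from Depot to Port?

12

Augment Depot→Y1→HubA→Port: bottleneck 2, flow now 2.
Augment Depot→Y3→HubA→Port: bottleneck 1, flow now 3.
Augment Depot→Y3→Jct3→Port: bottleneck 7, flow now 10.
Augment Depot→Y3→Y2→Port: bottleneck 2, flow now 12.
No augmenting path remains; maximum flow = 12.
In the residual graph, reachable from Depot: {Depot}.
Min-cut edges: Depot→Y1 (2), Depot→Y3 (10); capacity 2 + 10 = 12.
This cut is saturated, so no flow can exceed 12.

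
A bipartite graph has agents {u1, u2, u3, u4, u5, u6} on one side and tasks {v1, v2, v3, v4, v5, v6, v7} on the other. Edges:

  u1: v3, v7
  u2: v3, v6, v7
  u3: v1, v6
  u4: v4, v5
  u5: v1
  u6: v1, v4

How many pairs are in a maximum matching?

Unit-capacity flow: source→left, listed edges, right→sink; max matching = max flow.
Augmenting path u1→v3 (+1); matched 1.
Augmenting path u2→v6 (+1); matched 2.
Augmenting path u3→v1 (+1); matched 3.
Augmenting path u4→v4 (+1); matched 4.
Augmenting path u6→v4→u4→v5 (+1); matched 5.
Augmenting path u5→v1→u3→v6→u2→v7 (+1); matched 6.
No augmenting path remains; maximum matching = 6.
König certificate: {u1, u2, u3, u4, u5, u6} is a vertex cover of size 6 (every listed pair touches it), so no matching can be larger.

6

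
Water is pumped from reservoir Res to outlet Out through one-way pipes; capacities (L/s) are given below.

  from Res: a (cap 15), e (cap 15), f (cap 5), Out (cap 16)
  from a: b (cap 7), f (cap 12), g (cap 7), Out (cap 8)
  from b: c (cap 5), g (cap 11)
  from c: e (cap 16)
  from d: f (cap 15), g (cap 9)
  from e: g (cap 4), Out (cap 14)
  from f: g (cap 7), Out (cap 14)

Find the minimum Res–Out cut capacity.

50

Augment Res→Out: bottleneck 16, flow now 16.
Augment Res→a→Out: bottleneck 8, flow now 24.
Augment Res→e→Out: bottleneck 14, flow now 38.
Augment Res→f→Out: bottleneck 5, flow now 43.
Augment Res→a→f→Out: bottleneck 7, flow now 50.
No augmenting path remains; maximum flow = 50.
By max-flow min-cut, the minimum cut capacity equals the max flow.
In the residual graph, reachable from Res: {Res, e, g}.
Min-cut edges: Res→a (15), Res→f (5), Res→Out (16), e→Out (14); capacity 15 + 5 + 16 + 14 = 50.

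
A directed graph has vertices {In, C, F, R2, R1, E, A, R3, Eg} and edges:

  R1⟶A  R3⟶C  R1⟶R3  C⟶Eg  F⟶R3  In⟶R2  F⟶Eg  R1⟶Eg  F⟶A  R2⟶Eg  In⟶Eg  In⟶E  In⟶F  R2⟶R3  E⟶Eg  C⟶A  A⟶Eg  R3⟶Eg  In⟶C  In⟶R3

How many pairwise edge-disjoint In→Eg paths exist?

Assign every edge capacity 1; by Menger, the answer equals the max flow.
Path In→Eg (+1); total 1.
Path In→C→Eg (+1); total 2.
Path In→F→Eg (+1); total 3.
Path In→R2→Eg (+1); total 4.
Path In→E→Eg (+1); total 5.
Path In→R3→Eg (+1); total 6.
No residual In→Eg path; max flow = 6.
Certifying cut of size 6: {In→C, In→E, In→Eg, In→F, In→R2, In→R3}.

6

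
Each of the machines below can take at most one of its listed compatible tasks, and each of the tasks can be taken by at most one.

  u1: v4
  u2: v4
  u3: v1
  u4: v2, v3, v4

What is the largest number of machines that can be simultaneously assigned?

Unit-capacity flow: source→left, listed edges, right→sink; max matching = max flow.
Augmenting path u1→v4 (+1); matched 1.
Augmenting path u3→v1 (+1); matched 2.
Augmenting path u4→v2 (+1); matched 3.
No augmenting path remains; maximum matching = 3.
König certificate: {u3, u4, v4} is a vertex cover of size 3 (every listed pair touches it), so no matching can be larger.

3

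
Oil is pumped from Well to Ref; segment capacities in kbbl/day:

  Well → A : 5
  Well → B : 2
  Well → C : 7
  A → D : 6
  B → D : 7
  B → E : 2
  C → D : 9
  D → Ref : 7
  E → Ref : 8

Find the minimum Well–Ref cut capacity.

9

Augment Well→A→D→Ref: bottleneck 5, flow now 5.
Augment Well→B→D→Ref: bottleneck 2, flow now 7.
Augment Well→C→D→B→E→Ref: bottleneck 2, flow now 9. (uses reverse residual edge)
No augmenting path remains; maximum flow = 9.
By max-flow min-cut, the minimum cut capacity equals the max flow.
In the residual graph, reachable from Well: {Well, A, C, D}.
Min-cut edges: Well→B (2), D→Ref (7); capacity 2 + 7 = 9.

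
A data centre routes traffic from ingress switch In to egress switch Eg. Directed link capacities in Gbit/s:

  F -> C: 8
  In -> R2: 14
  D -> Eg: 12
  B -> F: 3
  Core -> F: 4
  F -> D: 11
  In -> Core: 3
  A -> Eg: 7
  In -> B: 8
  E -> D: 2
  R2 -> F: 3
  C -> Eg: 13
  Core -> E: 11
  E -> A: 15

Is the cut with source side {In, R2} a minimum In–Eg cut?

No — its capacity is 14, but the minimum cut has capacity 9.

Given cut capacity: 3 + 8 + 3 = 14.
Augment In→Core→F→D→Eg: bottleneck 3, flow now 3.
Augment In→R2→F→D→Eg: bottleneck 3, flow now 6.
Augment In→B→F→D→Eg: bottleneck 3, flow now 9.
No augmenting path remains; maximum flow = 9.
In the residual graph, reachable from In: {In, R2, B}.
Min-cut edges: In→Core (3), R2→F (3), B→F (3); capacity 3 + 3 + 3 = 9.
Cut capacity 14 exceeds the max flow 9, so it is not minimum.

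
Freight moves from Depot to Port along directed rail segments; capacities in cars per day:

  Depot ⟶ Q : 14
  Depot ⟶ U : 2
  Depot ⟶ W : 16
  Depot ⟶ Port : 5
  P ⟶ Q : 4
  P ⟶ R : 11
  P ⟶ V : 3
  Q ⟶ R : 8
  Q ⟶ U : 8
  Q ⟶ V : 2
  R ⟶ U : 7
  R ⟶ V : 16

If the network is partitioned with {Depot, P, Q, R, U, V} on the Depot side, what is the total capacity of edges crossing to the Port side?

Edges leaving {Depot, P, Q, R, U, V}: Depot→W (16), Depot→Port (5).
Cut capacity = 16 + 5 = 21.

21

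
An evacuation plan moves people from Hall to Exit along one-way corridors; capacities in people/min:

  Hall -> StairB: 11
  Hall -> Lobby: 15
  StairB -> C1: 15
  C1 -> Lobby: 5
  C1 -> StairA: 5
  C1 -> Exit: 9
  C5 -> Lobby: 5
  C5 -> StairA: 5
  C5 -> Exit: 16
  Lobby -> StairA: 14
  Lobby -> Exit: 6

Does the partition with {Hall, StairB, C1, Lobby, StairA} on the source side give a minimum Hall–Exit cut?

Yes — it is a minimum cut (capacity 15).

Given cut capacity: 9 + 6 = 15.
Augment Hall→Lobby→Exit: bottleneck 6, flow now 6.
Augment Hall→StairB→C1→Exit: bottleneck 9, flow now 15.
No augmenting path remains; maximum flow = 15.
Cut capacity 15 equals the max flow, so it is a minimum cut.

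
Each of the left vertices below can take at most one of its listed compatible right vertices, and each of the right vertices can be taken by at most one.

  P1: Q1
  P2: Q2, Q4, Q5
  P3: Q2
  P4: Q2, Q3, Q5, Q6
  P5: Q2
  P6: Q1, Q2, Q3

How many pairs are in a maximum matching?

5

Unit-capacity flow: source→left, listed edges, right→sink; max matching = max flow.
Augmenting path P1→Q1 (+1); matched 1.
Augmenting path P2→Q2 (+1); matched 2.
Augmenting path P4→Q3 (+1); matched 3.
Augmenting path P3→Q2→P2→Q4 (+1); matched 4.
Augmenting path P6→Q3→P4→Q5 (+1); matched 5.
No augmenting path remains; maximum matching = 5.
König certificate: {P1, P2, P4, P6, Q2} is a vertex cover of size 5 (every listed pair touches it), so no matching can be larger.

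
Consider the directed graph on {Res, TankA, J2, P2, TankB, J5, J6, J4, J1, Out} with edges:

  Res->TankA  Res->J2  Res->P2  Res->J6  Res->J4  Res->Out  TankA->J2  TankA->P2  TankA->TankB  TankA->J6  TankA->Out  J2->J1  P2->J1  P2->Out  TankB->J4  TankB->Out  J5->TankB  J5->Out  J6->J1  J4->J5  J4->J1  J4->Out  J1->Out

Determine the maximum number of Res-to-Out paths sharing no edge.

Assign every edge capacity 1; by Menger, the answer equals the max flow.
Path Res→Out (+1); total 1.
Path Res→TankA→Out (+1); total 2.
Path Res→P2→Out (+1); total 3.
Path Res→J4→Out (+1); total 4.
Path Res→J2→J1→Out (+1); total 5.
No residual Res→Out path; max flow = 5.
Certifying cut of size 5: {J1→Out, Res→J4, Res→Out, Res→P2, Res→TankA}.

5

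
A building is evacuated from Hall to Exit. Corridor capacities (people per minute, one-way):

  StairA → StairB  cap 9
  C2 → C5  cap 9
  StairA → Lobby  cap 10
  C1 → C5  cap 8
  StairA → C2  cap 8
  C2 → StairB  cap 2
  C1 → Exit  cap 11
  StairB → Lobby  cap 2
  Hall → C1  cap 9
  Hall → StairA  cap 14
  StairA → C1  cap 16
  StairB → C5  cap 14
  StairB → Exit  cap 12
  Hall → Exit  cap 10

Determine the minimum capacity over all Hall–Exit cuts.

Augment Hall→Exit: bottleneck 10, flow now 10.
Augment Hall→C1→Exit: bottleneck 9, flow now 19.
Augment Hall→StairA→C1→Exit: bottleneck 2, flow now 21.
Augment Hall→StairA→StairB→Exit: bottleneck 9, flow now 30.
Augment Hall→StairA→C2→StairB→Exit: bottleneck 2, flow now 32.
No augmenting path remains; maximum flow = 32.
By max-flow min-cut, the minimum cut capacity equals the max flow.
In the residual graph, reachable from Hall: {Hall, StairA, C1, C2, C5, Lobby}.
Min-cut edges: Hall→Exit (10), StairA→StairB (9), C1→Exit (11), C2→StairB (2); capacity 10 + 9 + 11 + 2 = 32.

32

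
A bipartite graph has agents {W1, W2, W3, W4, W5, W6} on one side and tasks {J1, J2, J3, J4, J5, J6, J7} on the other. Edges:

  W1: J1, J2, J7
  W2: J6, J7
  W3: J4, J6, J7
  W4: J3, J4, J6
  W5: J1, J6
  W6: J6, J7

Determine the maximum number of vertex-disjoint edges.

Unit-capacity flow: source→left, listed edges, right→sink; max matching = max flow.
Augmenting path W1→J1 (+1); matched 1.
Augmenting path W2→J6 (+1); matched 2.
Augmenting path W3→J4 (+1); matched 3.
Augmenting path W4→J3 (+1); matched 4.
Augmenting path W6→J7 (+1); matched 5.
Augmenting path W5→J1→W1→J2 (+1); matched 6.
No augmenting path remains; maximum matching = 6.
König certificate: {W1, W2, W3, W4, W5, W6} is a vertex cover of size 6 (every listed pair touches it), so no matching can be larger.

6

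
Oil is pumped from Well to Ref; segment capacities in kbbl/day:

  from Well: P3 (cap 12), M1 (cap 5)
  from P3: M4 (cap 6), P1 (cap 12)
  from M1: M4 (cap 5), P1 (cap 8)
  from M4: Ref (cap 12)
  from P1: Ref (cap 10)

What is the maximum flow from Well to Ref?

Augment Well→P3→M4→Ref: bottleneck 6, flow now 6.
Augment Well→P3→P1→Ref: bottleneck 6, flow now 12.
Augment Well→M1→M4→Ref: bottleneck 5, flow now 17.
No augmenting path remains; maximum flow = 17.
In the residual graph, reachable from Well: {Well}.
Min-cut edges: Well→P3 (12), Well→M1 (5); capacity 12 + 5 = 17.
This cut is saturated, so no flow can exceed 17.

17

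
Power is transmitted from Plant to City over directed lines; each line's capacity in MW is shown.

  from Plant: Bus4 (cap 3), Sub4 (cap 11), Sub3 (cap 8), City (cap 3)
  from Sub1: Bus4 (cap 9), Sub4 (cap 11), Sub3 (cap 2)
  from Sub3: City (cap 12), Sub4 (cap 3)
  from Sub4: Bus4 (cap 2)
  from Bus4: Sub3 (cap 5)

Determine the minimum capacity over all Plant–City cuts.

Augment Plant→City: bottleneck 3, flow now 3.
Augment Plant→Sub3→City: bottleneck 8, flow now 11.
Augment Plant→Bus4→Sub3→City: bottleneck 3, flow now 14.
Augment Plant→Sub4→Bus4→Sub3→City: bottleneck 1, flow now 15.
No augmenting path remains; maximum flow = 15.
By max-flow min-cut, the minimum cut capacity equals the max flow.
In the residual graph, reachable from Plant: {Plant, Sub3, Sub4, Bus4}.
Min-cut edges: Plant→City (3), Sub3→City (12); capacity 3 + 12 = 15.

15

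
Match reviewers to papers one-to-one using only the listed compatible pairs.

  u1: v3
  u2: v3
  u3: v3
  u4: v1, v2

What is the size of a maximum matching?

2

Unit-capacity flow: source→left, listed edges, right→sink; max matching = max flow.
Augmenting path u1→v3 (+1); matched 1.
Augmenting path u4→v1 (+1); matched 2.
No augmenting path remains; maximum matching = 2.
König certificate: {u4, v3} is a vertex cover of size 2 (every listed pair touches it), so no matching can be larger.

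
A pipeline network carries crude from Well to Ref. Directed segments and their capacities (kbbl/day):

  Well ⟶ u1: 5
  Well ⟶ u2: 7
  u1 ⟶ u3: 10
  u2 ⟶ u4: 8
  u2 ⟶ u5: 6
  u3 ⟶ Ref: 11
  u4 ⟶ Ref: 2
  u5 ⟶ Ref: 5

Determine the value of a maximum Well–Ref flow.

12

Augment Well→u1→u3→Ref: bottleneck 5, flow now 5.
Augment Well→u2→u4→Ref: bottleneck 2, flow now 7.
Augment Well→u2→u5→Ref: bottleneck 5, flow now 12.
No augmenting path remains; maximum flow = 12.
In the residual graph, reachable from Well: {Well}.
Min-cut edges: Well→u1 (5), Well→u2 (7); capacity 5 + 7 = 12.
This cut is saturated, so no flow can exceed 12.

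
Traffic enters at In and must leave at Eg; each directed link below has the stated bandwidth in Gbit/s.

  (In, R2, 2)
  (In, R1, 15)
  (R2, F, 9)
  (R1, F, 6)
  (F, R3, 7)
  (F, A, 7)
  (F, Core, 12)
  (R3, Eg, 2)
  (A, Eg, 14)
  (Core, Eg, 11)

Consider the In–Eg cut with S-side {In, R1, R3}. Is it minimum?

No — its capacity is 10, but the minimum cut has capacity 8.

Given cut capacity: 2 + 6 + 2 = 10.
Augment In→R2→F→R3→Eg: bottleneck 2, flow now 2.
Augment In→R1→F→A→Eg: bottleneck 6, flow now 8.
No augmenting path remains; maximum flow = 8.
In the residual graph, reachable from In: {In, R1}.
Min-cut edges: In→R2 (2), R1→F (6); capacity 2 + 6 = 8.
Cut capacity 10 exceeds the max flow 8, so it is not minimum.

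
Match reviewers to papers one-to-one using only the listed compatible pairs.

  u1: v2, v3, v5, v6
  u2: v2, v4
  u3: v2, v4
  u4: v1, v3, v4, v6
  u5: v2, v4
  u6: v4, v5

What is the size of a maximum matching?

5

Unit-capacity flow: source→left, listed edges, right→sink; max matching = max flow.
Augmenting path u1→v2 (+1); matched 1.
Augmenting path u2→v4 (+1); matched 2.
Augmenting path u4→v1 (+1); matched 3.
Augmenting path u6→v5 (+1); matched 4.
Augmenting path u3→v2→u1→v3 (+1); matched 5.
No augmenting path remains; maximum matching = 5.
König certificate: {u1, u4, u6, v2, v4} is a vertex cover of size 5 (every listed pair touches it), so no matching can be larger.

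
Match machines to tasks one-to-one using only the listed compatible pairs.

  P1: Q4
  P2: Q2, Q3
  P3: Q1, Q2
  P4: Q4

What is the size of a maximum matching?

3

Unit-capacity flow: source→left, listed edges, right→sink; max matching = max flow.
Augmenting path P1→Q4 (+1); matched 1.
Augmenting path P2→Q2 (+1); matched 2.
Augmenting path P3→Q1 (+1); matched 3.
No augmenting path remains; maximum matching = 3.
König certificate: {P2, P3, Q4} is a vertex cover of size 3 (every listed pair touches it), so no matching can be larger.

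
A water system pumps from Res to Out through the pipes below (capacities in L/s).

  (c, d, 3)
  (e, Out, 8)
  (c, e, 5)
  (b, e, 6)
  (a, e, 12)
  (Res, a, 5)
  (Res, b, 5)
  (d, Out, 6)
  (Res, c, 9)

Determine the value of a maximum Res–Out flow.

11

Augment Res→a→e→Out: bottleneck 5, flow now 5.
Augment Res→b→e→Out: bottleneck 3, flow now 8.
Augment Res→c→d→Out: bottleneck 3, flow now 11.
No augmenting path remains; maximum flow = 11.
In the residual graph, reachable from Res: {Res, a, b, c, e}.
Min-cut edges: c→d (3), e→Out (8); capacity 3 + 8 = 11.
This cut is saturated, so no flow can exceed 11.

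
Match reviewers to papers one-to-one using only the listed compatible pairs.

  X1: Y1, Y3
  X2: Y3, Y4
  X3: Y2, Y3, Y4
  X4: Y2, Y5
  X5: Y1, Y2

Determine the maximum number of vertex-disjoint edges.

Unit-capacity flow: source→left, listed edges, right→sink; max matching = max flow.
Augmenting path X1→Y1 (+1); matched 1.
Augmenting path X2→Y3 (+1); matched 2.
Augmenting path X3→Y2 (+1); matched 3.
Augmenting path X4→Y5 (+1); matched 4.
Augmenting path X5→Y2→X3→Y4 (+1); matched 5.
No augmenting path remains; maximum matching = 5.
König certificate: {X1, X2, X3, X4, X5} is a vertex cover of size 5 (every listed pair touches it), so no matching can be larger.

5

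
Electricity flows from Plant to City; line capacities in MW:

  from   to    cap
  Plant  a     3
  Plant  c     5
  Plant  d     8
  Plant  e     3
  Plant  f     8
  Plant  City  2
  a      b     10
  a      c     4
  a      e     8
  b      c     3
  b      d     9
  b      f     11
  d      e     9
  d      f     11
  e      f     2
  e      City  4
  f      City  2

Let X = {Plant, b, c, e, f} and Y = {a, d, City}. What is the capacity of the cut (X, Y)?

Edges leaving {Plant, b, c, e, f}: Plant→a (3), Plant→d (8), Plant→City (2), b→d (9), e→City (4), f→City (2).
Cut capacity = 3 + 8 + 2 + 9 + 4 + 2 = 28.

28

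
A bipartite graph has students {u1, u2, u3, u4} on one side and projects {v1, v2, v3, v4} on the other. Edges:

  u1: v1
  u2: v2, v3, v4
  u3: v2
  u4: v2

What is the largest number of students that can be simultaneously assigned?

Unit-capacity flow: source→left, listed edges, right→sink; max matching = max flow.
Augmenting path u1→v1 (+1); matched 1.
Augmenting path u2→v2 (+1); matched 2.
Augmenting path u3→v2→u2→v3 (+1); matched 3.
No augmenting path remains; maximum matching = 3.
König certificate: {u1, u2, v2} is a vertex cover of size 3 (every listed pair touches it), so no matching can be larger.

3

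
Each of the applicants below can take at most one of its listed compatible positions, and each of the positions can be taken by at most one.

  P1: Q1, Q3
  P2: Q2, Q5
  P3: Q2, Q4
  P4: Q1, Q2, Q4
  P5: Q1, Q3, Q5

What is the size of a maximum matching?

Unit-capacity flow: source→left, listed edges, right→sink; max matching = max flow.
Augmenting path P1→Q1 (+1); matched 1.
Augmenting path P2→Q2 (+1); matched 2.
Augmenting path P3→Q4 (+1); matched 3.
Augmenting path P5→Q3 (+1); matched 4.
Augmenting path P4→Q2→P2→Q5 (+1); matched 5.
No augmenting path remains; maximum matching = 5.
König certificate: {P1, P2, P3, P4, P5} is a vertex cover of size 5 (every listed pair touches it), so no matching can be larger.

5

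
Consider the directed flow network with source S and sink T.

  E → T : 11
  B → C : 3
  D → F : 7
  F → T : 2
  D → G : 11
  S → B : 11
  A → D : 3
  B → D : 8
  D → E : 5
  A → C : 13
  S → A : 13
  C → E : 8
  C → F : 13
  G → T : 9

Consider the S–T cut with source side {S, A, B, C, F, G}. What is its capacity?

Edges leaving {S, A, B, C, F, G}: A→D (3), B→D (8), C→E (8), F→T (2), G→T (9).
Cut capacity = 3 + 8 + 8 + 2 + 9 = 30.

30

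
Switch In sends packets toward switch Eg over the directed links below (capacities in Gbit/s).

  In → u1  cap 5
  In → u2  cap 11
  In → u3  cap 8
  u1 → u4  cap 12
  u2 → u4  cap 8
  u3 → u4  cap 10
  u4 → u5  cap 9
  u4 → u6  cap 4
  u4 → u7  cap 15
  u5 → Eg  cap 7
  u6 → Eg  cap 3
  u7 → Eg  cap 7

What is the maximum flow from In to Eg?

17

Augment In→u1→u4→u5→Eg: bottleneck 5, flow now 5.
Augment In→u2→u4→u5→Eg: bottleneck 2, flow now 7.
Augment In→u2→u4→u6→Eg: bottleneck 3, flow now 10.
Augment In→u2→u4→u7→Eg: bottleneck 3, flow now 13.
Augment In→u3→u4→u7→Eg: bottleneck 4, flow now 17.
No augmenting path remains; maximum flow = 17.
In the residual graph, reachable from In: {In, u1, u2, u3, u4, u5, u6, u7}.
Min-cut edges: u5→Eg (7), u6→Eg (3), u7→Eg (7); capacity 7 + 3 + 7 = 17.
This cut is saturated, so no flow can exceed 17.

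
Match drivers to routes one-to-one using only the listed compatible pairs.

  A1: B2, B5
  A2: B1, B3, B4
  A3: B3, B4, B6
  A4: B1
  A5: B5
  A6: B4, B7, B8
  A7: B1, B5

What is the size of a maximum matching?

6

Unit-capacity flow: source→left, listed edges, right→sink; max matching = max flow.
Augmenting path A1→B2 (+1); matched 1.
Augmenting path A2→B1 (+1); matched 2.
Augmenting path A3→B3 (+1); matched 3.
Augmenting path A5→B5 (+1); matched 4.
Augmenting path A6→B4 (+1); matched 5.
Augmenting path A4→B1→A2→B3→A3→B6 (+1); matched 6.
No augmenting path remains; maximum matching = 6.
König certificate: {A1, A2, A3, A6, B1, B5} is a vertex cover of size 6 (every listed pair touches it), so no matching can be larger.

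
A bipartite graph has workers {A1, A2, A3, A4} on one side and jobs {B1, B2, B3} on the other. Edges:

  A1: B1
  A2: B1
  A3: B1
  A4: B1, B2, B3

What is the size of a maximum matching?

Unit-capacity flow: source→left, listed edges, right→sink; max matching = max flow.
Augmenting path A1→B1 (+1); matched 1.
Augmenting path A4→B2 (+1); matched 2.
No augmenting path remains; maximum matching = 2.
König certificate: {A4, B1} is a vertex cover of size 2 (every listed pair touches it), so no matching can be larger.

2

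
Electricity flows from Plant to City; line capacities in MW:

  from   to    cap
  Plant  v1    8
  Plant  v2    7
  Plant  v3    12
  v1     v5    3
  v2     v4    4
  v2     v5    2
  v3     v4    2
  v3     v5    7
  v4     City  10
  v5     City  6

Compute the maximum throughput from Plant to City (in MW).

Augment Plant→v1→v5→City: bottleneck 3, flow now 3.
Augment Plant→v2→v4→City: bottleneck 4, flow now 7.
Augment Plant→v2→v5→City: bottleneck 2, flow now 9.
Augment Plant→v3→v4→City: bottleneck 2, flow now 11.
Augment Plant→v3→v5→City: bottleneck 1, flow now 12.
No augmenting path remains; maximum flow = 12.
In the residual graph, reachable from Plant: {Plant, v1, v2, v3, v5}.
Min-cut edges: v2→v4 (4), v3→v4 (2), v5→City (6); capacity 4 + 2 + 6 = 12.
This cut is saturated, so no flow can exceed 12.

12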